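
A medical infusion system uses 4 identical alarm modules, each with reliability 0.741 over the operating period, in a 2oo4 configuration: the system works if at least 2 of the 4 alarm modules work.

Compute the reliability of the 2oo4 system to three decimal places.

R = Σ_{i=2}^{4} C(4,i) p^i (1−p)^{4−i} with p = 0.741
C(4,2)·0.741^2·0.259^2 = 0.22100
C(4,3)·0.741^3·0.259^1 = 0.42152
C(4,4)·0.741^4·0.259^0 = 0.30149
Sum = 0.944

0.944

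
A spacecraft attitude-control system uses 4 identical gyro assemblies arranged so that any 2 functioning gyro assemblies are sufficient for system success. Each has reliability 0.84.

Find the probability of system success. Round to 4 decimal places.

0.9856

R = Σ_{i=2}^{4} C(4,i) p^i (1−p)^{4−i} with p = 0.84
C(4,2)·0.84^2·0.16^2 = 0.108380
C(4,3)·0.84^3·0.16^1 = 0.379331
C(4,4)·0.84^4·0.16^0 = 0.497871
Sum = 0.9856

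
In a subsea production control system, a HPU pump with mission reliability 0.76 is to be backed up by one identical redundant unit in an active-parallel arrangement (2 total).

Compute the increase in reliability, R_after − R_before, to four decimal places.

0.1824

R_before = 0.76
R_after = 1 − (1 − 0.76)^2 = 0.9424
ΔR = 0.9424 − 0.76 = 0.1824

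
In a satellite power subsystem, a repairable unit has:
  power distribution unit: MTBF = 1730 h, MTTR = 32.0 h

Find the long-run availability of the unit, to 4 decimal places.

0.9818

A(power distribution unit) = MTBF/(MTBF+MTTR) = 1730/(1730+32.0) = 0.9818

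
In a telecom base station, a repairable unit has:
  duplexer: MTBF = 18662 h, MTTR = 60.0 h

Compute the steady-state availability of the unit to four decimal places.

A(duplexer) = MTBF/(MTBF+MTTR) = 18662/(18662+60.0) = 0.9968

0.9968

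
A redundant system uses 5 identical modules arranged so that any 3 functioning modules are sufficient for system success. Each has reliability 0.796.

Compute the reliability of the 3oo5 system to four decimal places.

0.9390

R = Σ_{i=3}^{5} C(5,i) p^i (1−p)^{5−i} with p = 0.796
C(5,3)·0.796^3·0.204^2 = 0.209894
C(5,4)·0.796^4·0.204^1 = 0.409499
C(5,5)·0.796^5·0.204^0 = 0.319570
Sum = 0.9390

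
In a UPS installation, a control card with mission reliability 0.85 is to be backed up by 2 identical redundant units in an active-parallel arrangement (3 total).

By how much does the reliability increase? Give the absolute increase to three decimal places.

R_before = 0.85
R_after = 1 − (1 − 0.85)^3 = 0.997
ΔR = 0.997 − 0.85 = 0.147

0.147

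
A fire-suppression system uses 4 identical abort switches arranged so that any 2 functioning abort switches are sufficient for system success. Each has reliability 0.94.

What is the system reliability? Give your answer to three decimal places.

R = Σ_{i=2}^{4} C(4,i) p^i (1−p)^{4−i} with p = 0.94
C(4,2)·0.94^2·0.06^2 = 0.01909
C(4,3)·0.94^3·0.06^1 = 0.19934
C(4,4)·0.94^4·0.06^0 = 0.78075
Sum = 0.999

0.999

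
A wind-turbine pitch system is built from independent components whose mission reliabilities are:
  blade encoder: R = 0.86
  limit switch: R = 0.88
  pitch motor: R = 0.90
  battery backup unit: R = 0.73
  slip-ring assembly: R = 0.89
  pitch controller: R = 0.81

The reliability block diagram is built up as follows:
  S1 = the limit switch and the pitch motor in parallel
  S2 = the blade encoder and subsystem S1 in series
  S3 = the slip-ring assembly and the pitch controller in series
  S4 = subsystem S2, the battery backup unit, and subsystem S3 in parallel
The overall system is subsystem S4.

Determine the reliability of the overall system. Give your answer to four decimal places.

0.9887

Parallel (limit switch and pitch motor): 1 − (1 − 0.880000)(1 − 0.900000) = 0.988000
Series (blade encoder and [0.988000]): 0.860000 × 0.988000 = 0.849680
Series (slip-ring assembly and pitch controller): 0.890000 × 0.810000 = 0.720900
Parallel ([0.849680], battery backup unit, and [0.720900]): 1 − (1 − 0.849680)(1 − 0.730000)(1 − 0.720900) = 0.9887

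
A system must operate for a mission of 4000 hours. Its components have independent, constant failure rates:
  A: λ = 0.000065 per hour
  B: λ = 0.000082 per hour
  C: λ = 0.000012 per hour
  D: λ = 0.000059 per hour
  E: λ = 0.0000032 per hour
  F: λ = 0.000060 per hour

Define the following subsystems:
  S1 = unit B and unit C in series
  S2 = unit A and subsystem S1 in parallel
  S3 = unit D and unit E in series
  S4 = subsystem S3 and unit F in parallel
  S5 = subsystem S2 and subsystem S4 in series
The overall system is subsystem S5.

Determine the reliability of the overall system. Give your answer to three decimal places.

0.885

R(A) = exp(−0.000065 × 4000) = 0.77105
R(B) = exp(−0.000082 × 4000) = 0.72036
R(C) = exp(−0.000012 × 4000) = 0.95313
R(D) = exp(−0.000059 × 4000) = 0.78978
R(E) = exp(−0.0000032 × 4000) = 0.98728
R(F) = exp(−0.000060 × 4000) = 0.78663
Series (B and C): 0.72036 × 0.95313 = 0.68660
Parallel (A and [0.68660]): 1 − (1 − 0.77105)(1 − 0.68660) = 0.92825
Series (D and E): 0.78978 × 0.98728 = 0.77973
Parallel ([0.77973] and F): 1 − (1 − 0.77973)(1 − 0.78663) = 0.95300
Series ([0.92825] and [0.95300]): 0.92825 × 0.95300 = 0.885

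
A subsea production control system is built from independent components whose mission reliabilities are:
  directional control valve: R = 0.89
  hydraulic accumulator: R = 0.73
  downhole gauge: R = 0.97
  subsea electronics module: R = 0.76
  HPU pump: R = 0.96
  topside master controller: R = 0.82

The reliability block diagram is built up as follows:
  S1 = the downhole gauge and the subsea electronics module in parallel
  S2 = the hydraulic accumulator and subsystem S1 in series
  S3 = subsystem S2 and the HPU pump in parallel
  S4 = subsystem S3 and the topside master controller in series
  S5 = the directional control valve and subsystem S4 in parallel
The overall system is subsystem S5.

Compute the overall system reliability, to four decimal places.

0.9792

Parallel (downhole gauge and subsea electronics module): 1 − (1 − 0.970000)(1 − 0.760000) = 0.992800
Series (hydraulic accumulator and [0.992800]): 0.730000 × 0.992800 = 0.724744
Parallel ([0.724744] and HPU pump): 1 − (1 − 0.724744)(1 − 0.960000) = 0.988990
Series ([0.988990] and topside master controller): 0.988990 × 0.820000 = 0.810972
Parallel (directional control valve and [0.810972]): 1 − (1 − 0.890000)(1 − 0.810972) = 0.9792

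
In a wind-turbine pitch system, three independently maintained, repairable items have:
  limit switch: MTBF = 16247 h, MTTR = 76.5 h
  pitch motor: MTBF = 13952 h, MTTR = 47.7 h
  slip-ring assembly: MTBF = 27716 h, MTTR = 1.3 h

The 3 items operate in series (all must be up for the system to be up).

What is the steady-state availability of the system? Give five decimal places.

A(limit switch) = MTBF/(MTBF+MTTR) = 16247/(16247+76.5) = 0.995314
A(pitch motor) = MTBF/(MTBF+MTTR) = 13952/(13952+47.7) = 0.996593
A(slip-ring assembly) = MTBF/(MTBF+MTTR) = 27716/(27716+1.3) = 0.999953
Series availability: 0.995314 × 0.996593 × 0.999953 = 0.99188

0.99188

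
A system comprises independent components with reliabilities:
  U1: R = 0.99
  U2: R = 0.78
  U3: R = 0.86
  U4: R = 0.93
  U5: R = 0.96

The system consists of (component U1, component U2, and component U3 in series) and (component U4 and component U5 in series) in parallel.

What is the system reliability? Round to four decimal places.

0.9640

Series (U1, U2, and U3): 0.990000 × 0.780000 × 0.860000 = 0.664092
Series (U4 and U5): 0.930000 × 0.960000 = 0.892800
Parallel ([0.664092] and [0.892800]): 1 − (1 − 0.664092)(1 − 0.892800) = 0.9640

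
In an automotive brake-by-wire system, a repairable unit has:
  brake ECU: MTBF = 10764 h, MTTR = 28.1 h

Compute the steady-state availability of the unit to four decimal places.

A(brake ECU) = MTBF/(MTBF+MTTR) = 10764/(10764+28.1) = 0.9974

0.9974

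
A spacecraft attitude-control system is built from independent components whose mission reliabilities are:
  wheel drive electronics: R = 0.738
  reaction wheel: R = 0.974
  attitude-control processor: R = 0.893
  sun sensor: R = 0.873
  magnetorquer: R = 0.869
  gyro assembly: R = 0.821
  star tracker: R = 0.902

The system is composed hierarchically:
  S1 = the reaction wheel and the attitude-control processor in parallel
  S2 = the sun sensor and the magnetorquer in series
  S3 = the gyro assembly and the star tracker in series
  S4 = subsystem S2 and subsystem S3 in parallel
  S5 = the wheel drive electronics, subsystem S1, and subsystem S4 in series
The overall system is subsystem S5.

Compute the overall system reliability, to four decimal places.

0.6899

Parallel (reaction wheel and attitude-control processor): 1 − (1 − 0.974000)(1 − 0.893000) = 0.997218
Series (sun sensor and magnetorquer): 0.873000 × 0.869000 = 0.758637
Series (gyro assembly and star tracker): 0.821000 × 0.902000 = 0.740542
Parallel ([0.758637] and [0.740542]): 1 − (1 − 0.758637)(1 − 0.740542) = 0.937376
Series (wheel drive electronics, [0.997218], and [0.937376]): 0.738000 × 0.997218 × 0.937376 = 0.6899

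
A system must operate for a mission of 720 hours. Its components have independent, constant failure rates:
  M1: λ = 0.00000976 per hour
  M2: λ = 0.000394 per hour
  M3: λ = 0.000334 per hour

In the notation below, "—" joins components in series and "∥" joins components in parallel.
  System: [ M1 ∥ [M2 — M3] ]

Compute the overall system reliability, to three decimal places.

R(M1) = exp(−0.00000976 × 720) = 0.99300
R(M2) = exp(−0.000394 × 720) = 0.75301
R(M3) = exp(−0.000334 × 720) = 0.78625
Series (M2 and M3): 0.75301 × 0.78625 = 0.59205
Parallel (M1 and [0.59205]): 1 − (1 − 0.99300)(1 − 0.59205) = 0.997

0.997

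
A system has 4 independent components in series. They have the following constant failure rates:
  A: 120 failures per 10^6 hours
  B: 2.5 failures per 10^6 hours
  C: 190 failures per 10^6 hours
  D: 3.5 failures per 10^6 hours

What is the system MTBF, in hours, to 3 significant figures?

Series of exponential components: λ_sys = Σ λ_i
λ_sys = 0.00012 + 0.0000025 + 0.00019 + 0.0000035 = 3.1600e-04 /h
MTBF = 1 / λ_sys = 3160 h

3160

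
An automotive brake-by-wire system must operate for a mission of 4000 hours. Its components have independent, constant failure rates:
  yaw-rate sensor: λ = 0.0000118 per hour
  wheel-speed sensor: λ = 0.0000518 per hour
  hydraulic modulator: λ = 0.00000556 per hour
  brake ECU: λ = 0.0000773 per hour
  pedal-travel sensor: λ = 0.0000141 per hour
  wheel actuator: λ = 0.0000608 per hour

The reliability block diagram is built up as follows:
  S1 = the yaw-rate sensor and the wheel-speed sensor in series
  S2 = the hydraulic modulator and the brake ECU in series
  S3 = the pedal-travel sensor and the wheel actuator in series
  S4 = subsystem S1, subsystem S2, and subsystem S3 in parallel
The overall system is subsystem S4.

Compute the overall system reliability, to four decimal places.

0.9836

R(yaw-rate sensor) = exp(−0.0000118 × 4000) = 0.953897
R(wheel-speed sensor) = exp(−0.0000518 × 4000) = 0.812857
R(hydraulic modulator) = exp(−0.00000556 × 4000) = 0.978005
R(brake ECU) = exp(−0.0000773 × 4000) = 0.734034
R(pedal-travel sensor) = exp(−0.0000141 × 4000) = 0.945161
R(wheel actuator) = exp(−0.0000608 × 4000) = 0.784115
Series (yaw-rate sensor and wheel-speed sensor): 0.953897 × 0.812857 = 0.775382
Series (hydraulic modulator and brake ECU): 0.978005 × 0.734034 = 0.717889
Series (pedal-travel sensor and wheel actuator): 0.945161 × 0.784115 = 0.741115
Parallel ([0.775382], [0.717889], and [0.741115]): 1 − (1 − 0.775382)(1 − 0.717889)(1 − 0.741115) = 0.9836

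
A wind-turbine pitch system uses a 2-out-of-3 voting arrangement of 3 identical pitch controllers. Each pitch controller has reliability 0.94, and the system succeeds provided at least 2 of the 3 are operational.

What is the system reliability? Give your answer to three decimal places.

R = Σ_{i=2}^{3} C(3,i) p^i (1−p)^{3−i} with p = 0.94
C(3,2)·0.94^2·0.06^1 = 0.15905
C(3,3)·0.94^3·0.06^0 = 0.83058
Sum = 0.990

0.990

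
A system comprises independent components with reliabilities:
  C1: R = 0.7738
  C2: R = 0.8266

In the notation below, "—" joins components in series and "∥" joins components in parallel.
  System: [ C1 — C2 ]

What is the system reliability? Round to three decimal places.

Series (C1 and C2): 0.77380 × 0.82660 = 0.640

0.640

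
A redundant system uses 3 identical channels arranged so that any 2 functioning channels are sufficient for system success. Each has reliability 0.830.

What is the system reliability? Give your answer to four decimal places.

R = Σ_{i=2}^{3} C(3,i) p^i (1−p)^{3−i} with p = 0.830
C(3,2)·0.830^2·0.170^1 = 0.351339
C(3,3)·0.830^3·0.170^0 = 0.571787
Sum = 0.9231

0.9231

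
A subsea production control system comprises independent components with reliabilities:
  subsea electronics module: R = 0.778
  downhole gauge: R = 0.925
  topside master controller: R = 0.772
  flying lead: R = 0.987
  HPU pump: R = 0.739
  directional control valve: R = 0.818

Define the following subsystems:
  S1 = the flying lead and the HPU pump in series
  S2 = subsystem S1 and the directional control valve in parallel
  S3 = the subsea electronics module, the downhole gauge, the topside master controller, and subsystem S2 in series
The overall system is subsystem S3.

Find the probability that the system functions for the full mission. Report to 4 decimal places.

Series (flying lead and HPU pump): 0.987000 × 0.739000 = 0.729393
Parallel ([0.729393] and directional control valve): 1 − (1 − 0.729393)(1 − 0.818000) = 0.950750
Series (subsea electronics module, downhole gauge, topside master controller, and [0.950750]): 0.778000 × 0.925000 × 0.772000 × 0.950750 = 0.5282

0.5282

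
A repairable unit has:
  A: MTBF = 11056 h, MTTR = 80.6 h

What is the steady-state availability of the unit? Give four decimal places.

A(A) = MTBF/(MTBF+MTTR) = 11056/(11056+80.6) = 0.9928

0.9928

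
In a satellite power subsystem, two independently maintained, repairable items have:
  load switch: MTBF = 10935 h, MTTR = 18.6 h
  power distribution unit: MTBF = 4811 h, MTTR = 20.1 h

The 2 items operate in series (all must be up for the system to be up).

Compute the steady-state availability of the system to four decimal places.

A(load switch) = MTBF/(MTBF+MTTR) = 10935/(10935+18.6) = 0.998302
A(power distribution unit) = MTBF/(MTBF+MTTR) = 4811/(4811+20.1) = 0.995839
Series availability: 0.998302 × 0.995839 = 0.9941

0.9941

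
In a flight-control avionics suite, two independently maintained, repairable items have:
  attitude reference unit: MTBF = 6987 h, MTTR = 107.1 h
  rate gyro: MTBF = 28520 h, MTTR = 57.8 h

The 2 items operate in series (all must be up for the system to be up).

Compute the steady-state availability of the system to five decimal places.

A(attitude reference unit) = MTBF/(MTBF+MTTR) = 6987/(6987+107.1) = 0.984903
A(rate gyro) = MTBF/(MTBF+MTTR) = 28520/(28520+57.8) = 0.997977
Series availability: 0.984903 × 0.997977 = 0.98291

0.98291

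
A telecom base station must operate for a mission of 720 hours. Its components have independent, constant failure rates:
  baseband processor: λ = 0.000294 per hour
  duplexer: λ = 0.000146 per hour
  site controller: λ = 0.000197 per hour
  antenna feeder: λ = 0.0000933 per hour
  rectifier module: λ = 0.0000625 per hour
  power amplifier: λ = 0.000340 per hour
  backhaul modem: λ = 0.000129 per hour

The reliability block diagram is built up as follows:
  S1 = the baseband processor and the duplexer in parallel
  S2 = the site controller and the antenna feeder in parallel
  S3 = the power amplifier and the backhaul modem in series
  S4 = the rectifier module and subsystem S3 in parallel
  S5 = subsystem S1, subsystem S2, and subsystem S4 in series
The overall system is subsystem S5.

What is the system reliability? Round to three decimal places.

R(baseband processor) = exp(−0.000294 × 720) = 0.80922
R(duplexer) = exp(−0.000146 × 720) = 0.90022
R(site controller) = exp(−0.000197 × 720) = 0.86776
R(antenna feeder) = exp(−0.0000933 × 720) = 0.93503
R(rectifier module) = exp(−0.0000625 × 720) = 0.95600
R(power amplifier) = exp(−0.000340 × 720) = 0.78286
R(backhaul modem) = exp(−0.000129 × 720) = 0.91130
Parallel (baseband processor and duplexer): 1 − (1 − 0.80922)(1 − 0.90022) = 0.98096
Parallel (site controller and antenna feeder): 1 − (1 − 0.86776)(1 − 0.93503) = 0.99141
Series (power amplifier and backhaul modem): 0.78286 × 0.91130 = 0.71342
Parallel (rectifier module and [0.71342]): 1 − (1 − 0.95600)(1 − 0.71342) = 0.98739
Series ([0.98096], [0.99141], and [0.98739]): 0.98096 × 0.99141 × 0.98739 = 0.960

0.960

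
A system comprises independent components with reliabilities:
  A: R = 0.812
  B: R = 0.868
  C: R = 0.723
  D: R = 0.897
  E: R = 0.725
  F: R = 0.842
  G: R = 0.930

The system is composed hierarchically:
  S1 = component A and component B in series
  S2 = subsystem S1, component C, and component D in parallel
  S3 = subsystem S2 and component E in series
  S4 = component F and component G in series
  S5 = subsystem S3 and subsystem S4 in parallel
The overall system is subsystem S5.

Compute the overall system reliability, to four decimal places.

0.9390

Series (A and B): 0.812000 × 0.868000 = 0.704816
Parallel ([0.704816], C, and D): 1 − (1 − 0.704816)(1 − 0.723000)(1 − 0.897000) = 0.991578
Series ([0.991578] and E): 0.991578 × 0.725000 = 0.718894
Series (F and G): 0.842000 × 0.930000 = 0.783060
Parallel ([0.718894] and [0.783060]): 1 − (1 − 0.718894)(1 − 0.783060) = 0.9390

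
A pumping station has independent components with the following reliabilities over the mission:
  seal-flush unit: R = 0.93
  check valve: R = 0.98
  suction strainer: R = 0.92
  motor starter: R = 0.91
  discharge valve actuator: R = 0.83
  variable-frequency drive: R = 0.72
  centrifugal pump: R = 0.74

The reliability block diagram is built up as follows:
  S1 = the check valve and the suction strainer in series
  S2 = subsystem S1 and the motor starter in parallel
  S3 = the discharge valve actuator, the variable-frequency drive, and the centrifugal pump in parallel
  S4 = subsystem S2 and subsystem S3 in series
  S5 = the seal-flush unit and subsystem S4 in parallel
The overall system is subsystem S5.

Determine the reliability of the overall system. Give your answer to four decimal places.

0.9985

Series (check valve and suction strainer): 0.980000 × 0.920000 = 0.901600
Parallel ([0.901600] and motor starter): 1 − (1 − 0.901600)(1 − 0.910000) = 0.991144
Parallel (discharge valve actuator, variable-frequency drive, and centrifugal pump): 1 − (1 − 0.830000)(1 − 0.720000)(1 − 0.740000) = 0.987624
Series ([0.991144] and [0.987624]): 0.991144 × 0.987624 = 0.978878
Parallel (seal-flush unit and [0.978878]): 1 − (1 − 0.930000)(1 − 0.978878) = 0.9985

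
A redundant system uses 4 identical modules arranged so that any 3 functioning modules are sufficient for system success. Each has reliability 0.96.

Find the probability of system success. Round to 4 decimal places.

0.9909

R = Σ_{i=3}^{4} C(4,i) p^i (1−p)^{4−i} with p = 0.96
C(4,3)·0.96^3·0.04^1 = 0.141558
C(4,4)·0.96^4·0.04^0 = 0.849347
Sum = 0.9909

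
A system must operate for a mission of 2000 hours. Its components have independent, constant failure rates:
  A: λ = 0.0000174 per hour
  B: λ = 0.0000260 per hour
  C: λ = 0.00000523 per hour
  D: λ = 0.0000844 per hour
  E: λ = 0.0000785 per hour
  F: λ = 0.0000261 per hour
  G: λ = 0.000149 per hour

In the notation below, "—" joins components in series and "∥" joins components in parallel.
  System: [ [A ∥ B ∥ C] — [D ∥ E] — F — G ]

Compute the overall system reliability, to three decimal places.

R(A) = exp(−0.0000174 × 2000) = 0.96580
R(B) = exp(−0.0000260 × 2000) = 0.94933
R(C) = exp(−0.00000523 × 2000) = 0.98959
R(D) = exp(−0.0000844 × 2000) = 0.84468
R(E) = exp(−0.0000785 × 2000) = 0.85470
R(F) = exp(−0.0000261 × 2000) = 0.94914
R(G) = exp(−0.000149 × 2000) = 0.74230
Parallel (A, B, and C): 1 − (1 − 0.96580)(1 − 0.94933)(1 − 0.98959) = 0.99998
Parallel (D and E): 1 − (1 − 0.84468)(1 − 0.85470) = 0.97743
Series ([0.99998], [0.97743], F, and G): 0.99998 × 0.97743 × 0.94914 × 0.74230 = 0.689

0.689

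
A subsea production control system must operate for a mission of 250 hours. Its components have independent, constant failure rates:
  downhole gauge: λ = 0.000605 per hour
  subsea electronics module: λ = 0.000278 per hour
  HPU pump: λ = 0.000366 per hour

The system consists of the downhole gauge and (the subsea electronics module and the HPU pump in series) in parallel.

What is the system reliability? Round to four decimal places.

0.9791

R(downhole gauge) = exp(−0.000605 × 250) = 0.859633
R(subsea electronics module) = exp(−0.000278 × 250) = 0.932860
R(HPU pump) = exp(−0.000366 × 250) = 0.912561
Series (subsea electronics module and HPU pump): 0.932860 × 0.912561 = 0.851292
Parallel (downhole gauge and [0.851292]): 1 − (1 − 0.859633)(1 − 0.851292) = 0.9791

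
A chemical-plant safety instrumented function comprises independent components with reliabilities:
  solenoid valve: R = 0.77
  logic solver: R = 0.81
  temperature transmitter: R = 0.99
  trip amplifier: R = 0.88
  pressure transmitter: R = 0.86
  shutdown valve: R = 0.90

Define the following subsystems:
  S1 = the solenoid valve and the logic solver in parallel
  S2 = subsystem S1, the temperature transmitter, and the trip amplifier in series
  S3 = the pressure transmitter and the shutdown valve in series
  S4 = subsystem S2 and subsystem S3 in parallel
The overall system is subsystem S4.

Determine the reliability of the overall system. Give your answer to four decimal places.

Parallel (solenoid valve and logic solver): 1 − (1 − 0.770000)(1 − 0.810000) = 0.956300
Series ([0.956300], temperature transmitter, and trip amplifier): 0.956300 × 0.990000 × 0.880000 = 0.833129
Series (pressure transmitter and shutdown valve): 0.860000 × 0.900000 = 0.774000
Parallel ([0.833129] and [0.774000]): 1 − (1 − 0.833129)(1 − 0.774000) = 0.9623

0.9623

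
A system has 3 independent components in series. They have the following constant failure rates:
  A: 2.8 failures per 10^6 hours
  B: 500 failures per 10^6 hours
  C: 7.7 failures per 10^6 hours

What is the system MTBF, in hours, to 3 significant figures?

Series of exponential components: λ_sys = Σ λ_i
λ_sys = 0.0000028 + 0.00050 + 0.0000077 = 5.1050e-04 /h
MTBF = 1 / λ_sys = 1960 h

1960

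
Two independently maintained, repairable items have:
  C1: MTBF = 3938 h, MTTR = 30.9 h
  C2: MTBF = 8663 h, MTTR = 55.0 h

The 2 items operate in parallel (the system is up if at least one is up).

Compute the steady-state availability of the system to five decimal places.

A(C1) = MTBF/(MTBF+MTTR) = 3938/(3938+30.9) = 0.992214
A(C2) = MTBF/(MTBF+MTTR) = 8663/(8663+55.0) = 0.993691
Parallel availability: 1 − (1 − 0.992214)(1 − 0.993691) = 0.99995

0.99995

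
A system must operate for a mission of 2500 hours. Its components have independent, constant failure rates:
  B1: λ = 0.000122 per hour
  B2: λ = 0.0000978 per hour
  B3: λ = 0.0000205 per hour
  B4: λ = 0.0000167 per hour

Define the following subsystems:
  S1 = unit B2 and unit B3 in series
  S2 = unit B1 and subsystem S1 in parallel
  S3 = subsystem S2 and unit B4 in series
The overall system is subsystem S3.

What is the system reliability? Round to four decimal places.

0.8946

R(B1) = exp(−0.000122 × 2500) = 0.737123
R(B2) = exp(−0.0000978 × 2500) = 0.783096
R(B3) = exp(−0.0000205 × 2500) = 0.950041
R(B4) = exp(−0.0000167 × 2500) = 0.959110
Series (B2 and B3): 0.783096 × 0.950041 = 0.743973
Parallel (B1 and [0.743973]): 1 − (1 − 0.737123)(1 − 0.743973) = 0.932696
Series ([0.932696] and B4): 0.932696 × 0.959110 = 0.8946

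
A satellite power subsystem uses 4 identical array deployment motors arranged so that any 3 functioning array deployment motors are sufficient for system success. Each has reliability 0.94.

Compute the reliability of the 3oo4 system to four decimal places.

0.9801

R = Σ_{i=3}^{4} C(4,i) p^i (1−p)^{4−i} with p = 0.94
C(4,3)·0.94^3·0.06^1 = 0.199340
C(4,4)·0.94^4·0.06^0 = 0.780749
Sum = 0.9801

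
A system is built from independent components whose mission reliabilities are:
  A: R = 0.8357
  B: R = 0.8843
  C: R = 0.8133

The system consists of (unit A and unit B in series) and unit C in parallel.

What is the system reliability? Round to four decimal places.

Series (A and B): 0.835700 × 0.884300 = 0.739010
Parallel ([0.739010] and C): 1 − (1 − 0.739010)(1 − 0.813300) = 0.9513

0.9513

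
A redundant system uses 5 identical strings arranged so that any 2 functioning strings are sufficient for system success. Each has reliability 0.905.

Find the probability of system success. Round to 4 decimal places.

0.9996

R = Σ_{i=2}^{5} C(5,i) p^i (1−p)^{5−i} with p = 0.905
C(5,2)·0.905^2·0.095^3 = 0.007022
C(5,3)·0.905^3·0.095^2 = 0.066895
C(5,4)·0.905^4·0.095^1 = 0.318631
C(5,5)·0.905^5·0.095^0 = 0.607076
Sum = 0.9996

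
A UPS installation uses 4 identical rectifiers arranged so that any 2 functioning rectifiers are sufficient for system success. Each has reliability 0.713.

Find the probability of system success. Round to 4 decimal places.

R = Σ_{i=2}^{4} C(4,i) p^i (1−p)^{4−i} with p = 0.713
C(4,2)·0.713^2·0.287^2 = 0.251243
C(4,3)·0.713^3·0.287^1 = 0.416112
C(4,4)·0.713^4·0.287^0 = 0.258439
Sum = 0.9258

0.9258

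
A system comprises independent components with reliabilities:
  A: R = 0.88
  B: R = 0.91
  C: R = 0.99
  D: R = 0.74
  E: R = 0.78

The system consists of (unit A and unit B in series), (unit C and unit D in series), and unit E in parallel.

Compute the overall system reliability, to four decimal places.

Series (A and B): 0.880000 × 0.910000 = 0.800800
Series (C and D): 0.990000 × 0.740000 = 0.732600
Parallel ([0.800800], [0.732600], and E): 1 − (1 − 0.800800)(1 − 0.732600)(1 − 0.780000) = 0.9883

0.9883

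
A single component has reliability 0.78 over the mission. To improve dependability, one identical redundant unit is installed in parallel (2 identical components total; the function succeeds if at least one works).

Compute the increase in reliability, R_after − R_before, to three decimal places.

R_before = 0.78
R_after = 1 − (1 − 0.78)^2 = 0.952
ΔR = 0.952 − 0.78 = 0.172

0.172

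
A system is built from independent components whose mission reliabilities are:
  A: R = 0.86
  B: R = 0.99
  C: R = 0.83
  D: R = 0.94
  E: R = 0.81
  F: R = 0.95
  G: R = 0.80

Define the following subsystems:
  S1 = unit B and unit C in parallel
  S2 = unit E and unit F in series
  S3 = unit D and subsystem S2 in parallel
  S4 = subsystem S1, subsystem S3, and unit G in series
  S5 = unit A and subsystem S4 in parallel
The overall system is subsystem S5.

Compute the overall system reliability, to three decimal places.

Parallel (B and C): 1 − (1 − 0.99000)(1 − 0.83000) = 0.99830
Series (E and F): 0.81000 × 0.95000 = 0.76950
Parallel (D and [0.76950]): 1 − (1 − 0.94000)(1 − 0.76950) = 0.98617
Series ([0.99830], [0.98617], and G): 0.99830 × 0.98617 × 0.80000 = 0.78759
Parallel (A and [0.78759]): 1 − (1 − 0.86000)(1 − 0.78759) = 0.970

0.970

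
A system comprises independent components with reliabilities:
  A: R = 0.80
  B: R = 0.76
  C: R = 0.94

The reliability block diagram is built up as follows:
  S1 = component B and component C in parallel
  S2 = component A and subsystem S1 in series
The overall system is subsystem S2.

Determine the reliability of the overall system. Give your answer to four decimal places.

Parallel (B and C): 1 − (1 − 0.760000)(1 − 0.940000) = 0.985600
Series (A and [0.985600]): 0.800000 × 0.985600 = 0.7885

0.7885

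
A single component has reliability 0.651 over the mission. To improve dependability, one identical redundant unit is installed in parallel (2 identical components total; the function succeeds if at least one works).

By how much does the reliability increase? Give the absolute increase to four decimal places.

R_before = 0.651
R_after = 1 − (1 − 0.651)^2 = 0.8782
ΔR = 0.8782 − 0.651 = 0.2272

0.2272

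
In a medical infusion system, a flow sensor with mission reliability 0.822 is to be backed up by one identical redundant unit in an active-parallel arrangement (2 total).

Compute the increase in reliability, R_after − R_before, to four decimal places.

0.1463

R_before = 0.822
R_after = 1 − (1 − 0.822)^2 = 0.9683
ΔR = 0.9683 − 0.822 = 0.1463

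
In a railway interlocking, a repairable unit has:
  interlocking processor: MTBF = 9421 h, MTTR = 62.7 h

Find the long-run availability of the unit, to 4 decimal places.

A(interlocking processor) = MTBF/(MTBF+MTTR) = 9421/(9421+62.7) = 0.9934

0.9934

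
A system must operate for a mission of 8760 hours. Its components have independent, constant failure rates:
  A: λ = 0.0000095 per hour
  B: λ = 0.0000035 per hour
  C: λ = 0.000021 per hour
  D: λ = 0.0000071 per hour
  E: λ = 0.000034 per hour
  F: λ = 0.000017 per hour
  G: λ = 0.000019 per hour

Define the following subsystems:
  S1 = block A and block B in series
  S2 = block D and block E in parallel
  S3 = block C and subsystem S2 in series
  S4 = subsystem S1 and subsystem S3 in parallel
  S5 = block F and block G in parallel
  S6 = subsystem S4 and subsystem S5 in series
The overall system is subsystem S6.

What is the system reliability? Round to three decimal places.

R(A) = exp(−0.0000095 × 8760) = 0.92015
R(B) = exp(−0.0000035 × 8760) = 0.96981
R(C) = exp(−0.000021 × 8760) = 0.83197
R(D) = exp(−0.0000071 × 8760) = 0.93970
R(E) = exp(−0.000034 × 8760) = 0.74242
R(F) = exp(−0.000017 × 8760) = 0.86164
R(G) = exp(−0.000019 × 8760) = 0.84667
Series (A and B): 0.92015 × 0.96981 = 0.89237
Parallel (D and E): 1 − (1 − 0.93970)(1 − 0.74242) = 0.98447
Series (C and [0.98447]): 0.83197 × 0.98447 = 0.81905
Parallel ([0.89237] and [0.81905]): 1 − (1 − 0.89237)(1 − 0.81905) = 0.98052
Parallel (F and G): 1 − (1 − 0.86164)(1 − 0.84667) = 0.97879
Series ([0.98052] and [0.97879]): 0.98052 × 0.97879 = 0.960

0.960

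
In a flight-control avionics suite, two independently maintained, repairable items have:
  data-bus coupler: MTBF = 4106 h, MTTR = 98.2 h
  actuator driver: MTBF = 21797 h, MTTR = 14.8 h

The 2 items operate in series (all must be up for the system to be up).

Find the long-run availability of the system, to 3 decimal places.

A(data-bus coupler) = MTBF/(MTBF+MTTR) = 4106/(4106+98.2) = 0.976642
A(actuator driver) = MTBF/(MTBF+MTTR) = 21797/(21797+14.8) = 0.999321
Series availability: 0.976642 × 0.999321 = 0.976

0.976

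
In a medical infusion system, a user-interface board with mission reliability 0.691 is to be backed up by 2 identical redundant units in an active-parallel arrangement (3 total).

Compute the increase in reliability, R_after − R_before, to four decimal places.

0.2795

R_before = 0.691
R_after = 1 − (1 − 0.691)^3 = 0.9705
ΔR = 0.9705 − 0.691 = 0.2795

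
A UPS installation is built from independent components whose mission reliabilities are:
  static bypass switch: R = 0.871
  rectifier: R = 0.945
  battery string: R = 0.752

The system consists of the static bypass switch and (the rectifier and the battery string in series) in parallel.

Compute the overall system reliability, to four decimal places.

0.9627

Series (rectifier and battery string): 0.945000 × 0.752000 = 0.710640
Parallel (static bypass switch and [0.710640]): 1 − (1 − 0.871000)(1 − 0.710640) = 0.9627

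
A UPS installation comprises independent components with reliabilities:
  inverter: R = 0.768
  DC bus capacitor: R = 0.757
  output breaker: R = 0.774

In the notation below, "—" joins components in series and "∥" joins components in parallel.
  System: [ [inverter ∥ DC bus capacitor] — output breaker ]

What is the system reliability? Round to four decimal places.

0.7304

Parallel (inverter and DC bus capacitor): 1 − (1 − 0.768000)(1 − 0.757000) = 0.943624
Series ([0.943624] and output breaker): 0.943624 × 0.774000 = 0.7304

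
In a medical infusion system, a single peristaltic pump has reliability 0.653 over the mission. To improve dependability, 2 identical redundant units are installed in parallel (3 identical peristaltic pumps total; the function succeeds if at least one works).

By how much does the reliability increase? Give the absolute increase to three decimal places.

R_before = 0.653
R_after = 1 − (1 − 0.653)^3 = 0.958
ΔR = 0.958 − 0.653 = 0.305

0.305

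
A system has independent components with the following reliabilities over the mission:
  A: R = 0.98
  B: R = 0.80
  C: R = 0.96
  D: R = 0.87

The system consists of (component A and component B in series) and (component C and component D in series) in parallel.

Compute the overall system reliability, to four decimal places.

Series (A and B): 0.980000 × 0.800000 = 0.784000
Series (C and D): 0.960000 × 0.870000 = 0.835200
Parallel ([0.784000] and [0.835200]): 1 − (1 − 0.784000)(1 − 0.835200) = 0.9644

0.9644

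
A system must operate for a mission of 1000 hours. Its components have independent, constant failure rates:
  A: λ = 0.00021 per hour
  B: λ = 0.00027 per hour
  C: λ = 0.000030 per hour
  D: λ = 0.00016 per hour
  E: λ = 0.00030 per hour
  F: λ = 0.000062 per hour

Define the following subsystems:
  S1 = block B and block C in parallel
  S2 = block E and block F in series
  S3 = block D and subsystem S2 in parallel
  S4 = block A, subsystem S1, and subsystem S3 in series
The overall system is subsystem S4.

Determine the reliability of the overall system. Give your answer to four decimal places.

R(A) = exp(−0.00021 × 1000) = 0.810584
R(B) = exp(−0.00027 × 1000) = 0.763379
R(C) = exp(−0.000030 × 1000) = 0.970446
R(D) = exp(−0.00016 × 1000) = 0.852144
R(E) = exp(−0.00030 × 1000) = 0.740818
R(F) = exp(−0.000062 × 1000) = 0.939883
Parallel (B and C): 1 − (1 − 0.763379)(1 − 0.970446) = 0.993007
Series (E and F): 0.740818 × 0.939883 = 0.696282
Parallel (D and [0.696282]): 1 − (1 − 0.852144)(1 − 0.696282) = 0.955093
Series (A, [0.993007], and [0.955093]): 0.810584 × 0.993007 × 0.955093 = 0.7688

0.7688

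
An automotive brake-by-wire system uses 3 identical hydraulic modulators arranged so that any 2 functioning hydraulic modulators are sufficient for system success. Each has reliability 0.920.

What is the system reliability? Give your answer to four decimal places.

R = Σ_{i=2}^{3} C(3,i) p^i (1−p)^{3−i} with p = 0.920
C(3,2)·0.920^2·0.080^1 = 0.203136
C(3,3)·0.920^3·0.080^0 = 0.778688
Sum = 0.9818

0.9818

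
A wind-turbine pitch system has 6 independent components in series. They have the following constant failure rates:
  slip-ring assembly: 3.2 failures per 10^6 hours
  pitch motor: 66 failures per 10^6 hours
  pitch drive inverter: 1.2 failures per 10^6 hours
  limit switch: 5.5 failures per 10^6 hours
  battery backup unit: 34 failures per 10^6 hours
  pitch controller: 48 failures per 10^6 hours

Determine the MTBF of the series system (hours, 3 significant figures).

6330

Series of exponential components: λ_sys = Σ λ_i
λ_sys = 0.0000032 + 0.000066 + 0.0000012 + 0.0000055 + 0.000034 + 0.000048 = 1.5790e-04 /h
MTBF = 1 / λ_sys = 6330 h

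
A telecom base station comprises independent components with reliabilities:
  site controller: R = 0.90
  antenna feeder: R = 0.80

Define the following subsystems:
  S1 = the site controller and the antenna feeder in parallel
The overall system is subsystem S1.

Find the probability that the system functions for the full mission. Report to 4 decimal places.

0.9800

Parallel (site controller and antenna feeder): 1 − (1 − 0.900000)(1 − 0.800000) = 0.9800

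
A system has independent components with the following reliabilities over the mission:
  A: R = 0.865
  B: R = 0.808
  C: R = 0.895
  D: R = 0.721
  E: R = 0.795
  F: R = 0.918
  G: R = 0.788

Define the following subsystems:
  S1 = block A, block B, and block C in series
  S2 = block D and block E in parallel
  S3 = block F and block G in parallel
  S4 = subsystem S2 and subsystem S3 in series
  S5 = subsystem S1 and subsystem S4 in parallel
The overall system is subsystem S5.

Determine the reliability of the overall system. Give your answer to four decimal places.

0.9724

Series (A, B, and C): 0.865000 × 0.808000 × 0.895000 = 0.625533
Parallel (D and E): 1 − (1 − 0.721000)(1 − 0.795000) = 0.942805
Parallel (F and G): 1 − (1 − 0.918000)(1 − 0.788000) = 0.982616
Series ([0.942805] and [0.982616]): 0.942805 × 0.982616 = 0.926415
Parallel ([0.625533] and [0.926415]): 1 − (1 − 0.625533)(1 − 0.926415) = 0.9724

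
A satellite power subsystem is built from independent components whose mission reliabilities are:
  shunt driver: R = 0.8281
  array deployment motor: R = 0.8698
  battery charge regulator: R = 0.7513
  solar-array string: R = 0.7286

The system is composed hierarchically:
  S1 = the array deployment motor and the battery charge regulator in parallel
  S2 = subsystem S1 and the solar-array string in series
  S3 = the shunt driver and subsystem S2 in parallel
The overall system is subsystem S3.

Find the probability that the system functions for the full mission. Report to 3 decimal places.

Parallel (array deployment motor and battery charge regulator): 1 − (1 − 0.86980)(1 − 0.75130) = 0.96762
Series ([0.96762] and solar-array string): 0.96762 × 0.72860 = 0.70501
Parallel (shunt driver and [0.70501]): 1 − (1 − 0.82810)(1 − 0.70501) = 0.949

0.949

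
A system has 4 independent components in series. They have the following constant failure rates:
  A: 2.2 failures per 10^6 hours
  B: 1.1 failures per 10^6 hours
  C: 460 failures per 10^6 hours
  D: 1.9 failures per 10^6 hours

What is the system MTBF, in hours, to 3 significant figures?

Series of exponential components: λ_sys = Σ λ_i
λ_sys = 0.0000022 + 0.0000011 + 0.00046 + 0.0000019 = 4.6520e-04 /h
MTBF = 1 / λ_sys = 2150 h

2150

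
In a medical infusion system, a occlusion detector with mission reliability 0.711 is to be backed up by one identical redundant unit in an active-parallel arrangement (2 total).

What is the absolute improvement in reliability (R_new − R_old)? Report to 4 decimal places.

0.2055

R_before = 0.711
R_after = 1 − (1 − 0.711)^2 = 0.9165
ΔR = 0.9165 − 0.711 = 0.2055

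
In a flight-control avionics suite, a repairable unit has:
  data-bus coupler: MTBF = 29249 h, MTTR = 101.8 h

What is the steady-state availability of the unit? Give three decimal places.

0.997

A(data-bus coupler) = MTBF/(MTBF+MTTR) = 29249/(29249+101.8) = 0.997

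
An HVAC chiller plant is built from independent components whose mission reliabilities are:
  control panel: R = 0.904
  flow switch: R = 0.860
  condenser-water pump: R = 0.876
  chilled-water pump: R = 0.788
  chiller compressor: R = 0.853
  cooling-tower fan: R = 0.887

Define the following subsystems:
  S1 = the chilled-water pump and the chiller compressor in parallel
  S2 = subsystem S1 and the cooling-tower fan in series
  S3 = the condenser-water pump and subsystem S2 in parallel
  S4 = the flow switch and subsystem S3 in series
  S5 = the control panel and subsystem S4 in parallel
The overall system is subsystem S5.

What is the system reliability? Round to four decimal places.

Parallel (chilled-water pump and chiller compressor): 1 − (1 − 0.788000)(1 − 0.853000) = 0.968836
Series ([0.968836] and cooling-tower fan): 0.968836 × 0.887000 = 0.859358
Parallel (condenser-water pump and [0.859358]): 1 − (1 − 0.876000)(1 − 0.859358) = 0.982560
Series (flow switch and [0.982560]): 0.860000 × 0.982560 = 0.845002
Parallel (control panel and [0.845002]): 1 − (1 − 0.904000)(1 − 0.845002) = 0.9851

0.9851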